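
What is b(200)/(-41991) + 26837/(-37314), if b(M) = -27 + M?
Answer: -377789263/522284058 ≈ -0.72334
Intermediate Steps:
b(200)/(-41991) + 26837/(-37314) = (-27 + 200)/(-41991) + 26837/(-37314) = 173*(-1/41991) + 26837*(-1/37314) = -173/41991 - 26837/37314 = -377789263/522284058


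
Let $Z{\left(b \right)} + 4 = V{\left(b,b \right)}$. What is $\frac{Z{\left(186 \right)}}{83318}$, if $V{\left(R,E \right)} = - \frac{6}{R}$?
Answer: $- \frac{125}{2582858} \approx -4.8396 \cdot 10^{-5}$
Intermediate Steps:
$Z{\left(b \right)} = -4 - \frac{6}{b}$
$\frac{Z{\left(186 \right)}}{83318} = \frac{-4 - \frac{6}{186}}{83318} = \left(-4 - \frac{1}{31}\right) \frac{1}{83318} = \left(- \frac{125}{31}\right) \frac{1}{83318} = - \frac{125}{2582858}$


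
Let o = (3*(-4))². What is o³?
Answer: 2985984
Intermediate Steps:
o = 144 (o = (-12)² = 144)
o³ = 144³ = 2985984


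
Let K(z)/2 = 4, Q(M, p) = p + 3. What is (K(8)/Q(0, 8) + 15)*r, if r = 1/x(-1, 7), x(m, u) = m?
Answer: -173/11 ≈ -15.727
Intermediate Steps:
Q(M, p) = 3 + p
K(z) = 8 (K(z) = 2*4 = 8)
r = -1 (r = 1/(-1) = -1)
(K(8)/Q(0, 8) + 15)*r = (8/(3 + 8) + 15)*(-1) = (8/11 + 15)*(-1) = (173/11)*(-1) = -173/11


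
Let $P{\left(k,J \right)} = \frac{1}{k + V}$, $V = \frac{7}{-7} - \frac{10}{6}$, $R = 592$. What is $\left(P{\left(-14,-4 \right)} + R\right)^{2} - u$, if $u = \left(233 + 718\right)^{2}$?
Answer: $- \frac{1385020091}{2500} \approx -5.5401 \cdot 10^{5}$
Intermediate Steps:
$V = - \frac{8}{3}$ ($V = 7 \left(- \frac{1}{7}\right) - \frac{5}{3} = -1 - \frac{5}{3} = - \frac{8}{3} \approx -2.6667$)
$P{\left(k,J \right)} = \frac{1}{- \frac{8}{3} + k}$ ($P{\left(k,J \right)} = \frac{1}{k - \frac{8}{3}} = \frac{1}{- \frac{8}{3} + k}$)
$u = 904401$ ($u = 951^{2} = 904401$)
$\left(P{\left(-14,-4 \right)} + R\right)^{2} - u = \left(\frac{3}{-8 + 3 \left(-14\right)} + 592\right)^{2} - 904401 = \left(\frac{3}{-8 - 42} + 592\right)^{2} - 904401 = \left(\frac{3}{-50} + 592\right)^{2} - 904401 = \left(3 \left(- \frac{1}{50}\right) + 592\right)^{2} - 904401 = \left(- \frac{3}{50} + 592\right)^{2} - 904401 = \left(\frac{29597}{50}\right)^{2} - 904401 = \frac{875982409}{2500} - 904401 = - \frac{1385020091}{2500}$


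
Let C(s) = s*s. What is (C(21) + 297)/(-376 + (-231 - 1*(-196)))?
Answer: -246/137 ≈ -1.7956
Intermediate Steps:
C(s) = s²
(C(21) + 297)/(-376 + (-231 - 1*(-196))) = (21² + 297)/(-376 + (-231 - 1*(-196))) = (441 + 297)/(-376 + (-231 + 196)) = 738/(-376 - 35) = 738/(-411) = 738*(-1/411) = -246/137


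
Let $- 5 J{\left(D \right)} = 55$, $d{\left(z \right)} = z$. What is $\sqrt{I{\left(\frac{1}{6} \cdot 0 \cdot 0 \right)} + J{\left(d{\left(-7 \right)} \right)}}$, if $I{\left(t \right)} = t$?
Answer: $i \sqrt{11} \approx 3.3166 i$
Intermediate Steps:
$J{\left(D \right)} = -11$ ($J{\left(D \right)} = \left(- \frac{1}{5}\right) 55 = -11$)
$\sqrt{I{\left(\frac{1}{6} \cdot 0 \cdot 0 \right)} + J{\left(d{\left(-7 \right)} \right)}} = \sqrt{\frac{1}{6} \cdot 0 \cdot 0 - 11} = \sqrt{0 \cdot 0 - 11} = \sqrt{0 - 11} = \sqrt{-11} = i \sqrt{11}$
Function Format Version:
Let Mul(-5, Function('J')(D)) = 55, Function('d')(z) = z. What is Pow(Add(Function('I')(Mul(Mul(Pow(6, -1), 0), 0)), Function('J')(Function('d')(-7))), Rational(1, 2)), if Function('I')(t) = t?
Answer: Mul(I, Pow(11, Rational(1, 2))) ≈ Mul(3.3166, I)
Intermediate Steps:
Function('J')(D) = -11 (Function('J')(D) = Mul(Rational(-1, 5), 55) = -11)
Pow(Add(Function('I')(Mul(Mul(Pow(6, -1), 0), 0)), Function('J')(Function('d')(-7))), Rational(1, 2)) = Pow(Add(Mul(Mul(Pow(6, -1), 0), 0), -11), Rational(1, 2)) = Pow(Add(Mul(Mul(Rational(1, 6), 0), 0), -11), Rational(1, 2)) = Pow(Add(Mul(0, 0), -11), Rational(1, 2)) = Pow(Add(0, -11), Rational(1, 2)) = Pow(-11, Rational(1, 2)) = Mul(I, Pow(11, Rational(1, 2)))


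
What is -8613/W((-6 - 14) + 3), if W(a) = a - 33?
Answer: 8613/50 ≈ 172.26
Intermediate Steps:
W(a) = -33 + a
-8613/W((-6 - 14) + 3) = -8613/(-33 + ((-6 - 14) + 3)) = -8613/(-33 + (-20 + 3)) = -8613/(-33 - 17) = -8613/(-50) = -8613*(-1/50) = 8613/50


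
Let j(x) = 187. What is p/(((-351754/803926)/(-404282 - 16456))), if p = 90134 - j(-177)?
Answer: 1170148951053786/13529 ≈ 8.6492e+10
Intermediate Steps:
p = 89947 (p = 90134 - 1*187 = 90134 - 187 = 89947)
p/(((-351754/803926)/(-404282 - 16456))) = 89947/(((-351754/803926)/(-404282 - 16456))) = 89947/((-351754*1/803926/(-420738))) = 89947/((-175877/401963*(-1/420738))) = 89947/(175877/169121108694) = 89947*(169121108694/175877) = 1170148951053786/13529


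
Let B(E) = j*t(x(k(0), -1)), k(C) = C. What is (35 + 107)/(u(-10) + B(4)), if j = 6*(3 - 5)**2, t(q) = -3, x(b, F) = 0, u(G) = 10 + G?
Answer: -71/36 ≈ -1.9722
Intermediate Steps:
j = 24 (j = 6*(-2)**2 = 6*4 = 24)
B(E) = -72 (B(E) = 24*(-3) = -72)
(35 + 107)/(u(-10) + B(4)) = (35 + 107)/((10 - 10) - 72) = 142/(0 - 72) = 142/(-72) = 142*(-1/72) = -71/36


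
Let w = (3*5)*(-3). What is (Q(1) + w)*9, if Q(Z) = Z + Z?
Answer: -387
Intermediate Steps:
Q(Z) = 2*Z
w = -45 (w = 15*(-3) = -45)
(Q(1) + w)*9 = (2*1 - 45)*9 = (2 - 45)*9 = -43*9 = -387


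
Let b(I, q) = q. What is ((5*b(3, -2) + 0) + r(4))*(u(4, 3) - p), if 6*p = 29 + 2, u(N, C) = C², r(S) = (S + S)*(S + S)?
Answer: 207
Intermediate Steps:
r(S) = 4*S² (r(S) = (2*S)*(2*S) = 4*S²)
p = 31/6 (p = (29 + 2)/6 = (⅙)*31 = 31/6 ≈ 5.1667)
((5*b(3, -2) + 0) + r(4))*(u(4, 3) - p) = ((5*(-2) + 0) + 4*4²)*(3² - 1*31/6) = ((-10 + 0) + 4*16)*(9 - 31/6) = (-10 + 64)*(23/6) = 54*(23/6) = 207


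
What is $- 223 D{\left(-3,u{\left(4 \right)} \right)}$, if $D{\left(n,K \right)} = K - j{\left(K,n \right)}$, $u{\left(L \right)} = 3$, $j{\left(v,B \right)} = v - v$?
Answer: $-669$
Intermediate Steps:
$j{\left(v,B \right)} = 0$
$D{\left(n,K \right)} = K$ ($D{\left(n,K \right)} = K - 0 = K + 0 = K$)
$- 223 D{\left(-3,u{\left(4 \right)} \right)} = \left(-223\right) 3 = -669$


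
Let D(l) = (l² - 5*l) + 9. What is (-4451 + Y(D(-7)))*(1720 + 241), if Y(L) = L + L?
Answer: -8363665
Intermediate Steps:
D(l) = 9 + l² - 5*l
Y(L) = 2*L
(-4451 + Y(D(-7)))*(1720 + 241) = (-4451 + 2*(9 + (-7)² - 5*(-7)))*(1720 + 241) = (-4451 + 2*(9 + 49 + 35))*1961 = (-4451 + 2*93)*1961 = (-4451 + 186)*1961 = -4265*1961 = -8363665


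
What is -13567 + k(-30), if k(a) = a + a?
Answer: -13627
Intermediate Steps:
k(a) = 2*a
-13567 + k(-30) = -13567 + 2*(-30) = -13567 - 60 = -13627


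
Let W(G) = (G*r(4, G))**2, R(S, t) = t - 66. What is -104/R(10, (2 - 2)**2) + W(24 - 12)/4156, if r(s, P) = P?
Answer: 225100/34287 ≈ 6.5652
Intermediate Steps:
R(S, t) = -66 + t
W(G) = G**4 (W(G) = (G*G)**2 = (G**2)**2 = G**4)
-104/R(10, (2 - 2)**2) + W(24 - 12)/4156 = -104/(-66 + (2 - 2)**2) + (24 - 12)**4/4156 = -104/(-66 + 0**2) + 12**4*(1/4156) = -104/(-66 + 0) + 20736*(1/4156) = -104/(-66) + 5184/1039 = -104*(-1/66) + 5184/1039 = 52/33 + 5184/1039 = 225100/34287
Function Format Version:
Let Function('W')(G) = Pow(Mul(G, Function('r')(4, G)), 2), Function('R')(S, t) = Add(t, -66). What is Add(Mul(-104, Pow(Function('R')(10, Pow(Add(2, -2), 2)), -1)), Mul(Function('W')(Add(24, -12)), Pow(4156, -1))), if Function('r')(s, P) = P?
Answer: Rational(225100, 34287) ≈ 6.5652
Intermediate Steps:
Function('R')(S, t) = Add(-66, t)
Function('W')(G) = Pow(G, 4) (Function('W')(G) = Pow(Mul(G, G), 2) = Pow(Pow(G, 2), 2) = Pow(G, 4))
Add(Mul(-104, Pow(Function('R')(10, Pow(Add(2, -2), 2)), -1)), Mul(Function('W')(Add(24, -12)), Pow(4156, -1))) = Add(Mul(-104, Pow(Add(-66, Pow(Add(2, -2), 2)), -1)), Mul(Pow(Add(24, -12), 4), Pow(4156, -1))) = Add(Mul(-104, Pow(Add(-66, Pow(0, 2)), -1)), Mul(Pow(12, 4), Rational(1, 4156))) = Add(Mul(-104, Pow(Add(-66, 0), -1)), Mul(20736, Rational(1, 4156))) = Add(Mul(-104, Pow(-66, -1)), Rational(5184, 1039)) = Add(Mul(-104, Rational(-1, 66)), Rational(5184, 1039)) = Add(Rational(52, 33), Rational(5184, 1039)) = Rational(225100, 34287)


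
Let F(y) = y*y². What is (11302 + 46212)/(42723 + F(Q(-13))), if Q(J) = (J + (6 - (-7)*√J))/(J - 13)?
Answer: 94880699228906812/70478800860340387 - 433408824940*I*√13/70478800860340387 ≈ 1.3462 - 2.2172e-5*I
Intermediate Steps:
Q(J) = (6 + J + 7*√J)/(-13 + J) (Q(J) = (J + (6 + 7*√J))/(-13 + J) = (6 + J + 7*√J)/(-13 + J))
F(y) = y³
(11302 + 46212)/(42723 + F(Q(-13))) = (11302 + 46212)/(42723 + ((6 - 13 + 7*√(-13))/(-13 - 13))³) = 57514/(42723 + ((6 - 13 + 7*(I*√13))/(-26))³) = 57514/(42723 + (-(6 - 13 + 7*I*√13)/26)³) = 57514/(42723 + (-(-7 + 7*I*√13)/26)³) = 57514/(42723 + (7/26 - 7*I*√13/26)³)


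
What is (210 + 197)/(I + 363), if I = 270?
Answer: 407/633 ≈ 0.64297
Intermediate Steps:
(210 + 197)/(I + 363) = (210 + 197)/(270 + 363) = 407/633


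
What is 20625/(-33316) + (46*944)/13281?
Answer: 1172793359/442469796 ≈ 2.6506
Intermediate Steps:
20625/(-33316) + (46*944)/13281 = 20625*(-1/33316) + 43424*(1/13281) = -20625/33316 + 43424/13281 = 1172793359/442469796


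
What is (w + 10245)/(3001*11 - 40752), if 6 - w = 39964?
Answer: 29713/7741 ≈ 3.8384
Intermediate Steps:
w = -39958 (w = 6 - 1*39964 = 6 - 39964 = -39958)
(w + 10245)/(3001*11 - 40752) = (-39958 + 10245)/(3001*11 - 40752) = -29713/(33011 - 40752) = -29713/(-7741) = -29713*(-1/7741) = 29713/7741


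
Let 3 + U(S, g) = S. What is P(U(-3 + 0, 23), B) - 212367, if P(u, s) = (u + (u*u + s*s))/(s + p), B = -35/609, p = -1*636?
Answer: -1022402710168/4814319 ≈ -2.1237e+5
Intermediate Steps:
p = -636
B = -5/87 (B = -35*1/609 = -5/87 ≈ -0.057471)
U(S, g) = -3 + S
P(u, s) = (u + s² + u²)/(-636 + s) (P(u, s) = (u + (u*u + s*s))/(s - 636) = (u + (u² + s²))/(-636 + s) = (u + (s² + u²))/(-636 + s) = (u + s² + u²)/(-636 + s))
P(U(-3 + 0, 23), B) - 212367 = ((-3 + (-3 + 0)) + (-5/87)² + (-3 + (-3 + 0))²)/(-636 - 5/87) - 212367 = ((-3 - 3) + 25/7569 + (-3 - 3)²)/(-55337/87) - 212367 = -87*(-6 + 25/7569 + (-6)²)/55337 - 212367 = -87*(-6 + 25/7569 + 36)/55337 - 212367 = -87/55337*227095/7569 - 212367 = -227095/4814319 - 212367 = -1022402710168/4814319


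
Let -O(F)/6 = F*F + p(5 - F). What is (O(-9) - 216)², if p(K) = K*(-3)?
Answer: 202500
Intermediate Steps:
p(K) = -3*K
O(F) = 90 - 18*F - 6*F² (O(F) = -6*(F*F - 3*(5 - F)) = -6*(F² + (-15 + 3*F)) = -6*(-15 + F² + 3*F) = 90 - 18*F - 6*F²)
(O(-9) - 216)² = ((90 - 18*(-9) - 6*(-9)²) - 216)² = ((90 + 162 - 6*81) - 216)² = ((90 + 162 - 486) - 216)² = (-234 - 216)² = (-450)² = 202500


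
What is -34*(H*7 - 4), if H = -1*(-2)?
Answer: -340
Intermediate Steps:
H = 2
-34*(H*7 - 4) = -34*(2*7 - 4) = -34*(14 - 4) = -34*10 = -340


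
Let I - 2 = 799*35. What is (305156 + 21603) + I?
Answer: 354726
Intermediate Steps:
I = 27967 (I = 2 + 799*35 = 2 + 27965 = 27967)
(305156 + 21603) + I = (305156 + 21603) + 27967 = 326759 + 27967 = 354726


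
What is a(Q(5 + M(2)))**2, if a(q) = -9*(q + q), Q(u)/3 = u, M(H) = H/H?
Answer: 104976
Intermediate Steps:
M(H) = 1
Q(u) = 3*u
a(q) = -18*q
a(Q(5 + M(2)))**2 = (-54*(5 + 1))**2 = (-54*6)**2 = (-18*18)**2 = (-324)**2 = 104976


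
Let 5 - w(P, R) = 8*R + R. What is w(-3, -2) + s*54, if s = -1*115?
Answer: -6187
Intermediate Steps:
w(P, R) = 5 - 9*R (w(P, R) = 5 - (8*R + R) = 5 - 9*R)
s = -115
w(-3, -2) + s*54 = (5 - 9*(-2)) - 115*54 = (5 + 18) - 6210 = 23 - 6210 = -6187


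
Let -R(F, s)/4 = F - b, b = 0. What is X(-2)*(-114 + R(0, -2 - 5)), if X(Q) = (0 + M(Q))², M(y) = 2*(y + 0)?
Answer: -1824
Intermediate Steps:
M(y) = 2*y
R(F, s) = -4*F (R(F, s) = -4*(F - 1*0) = -4*(F + 0) = -4*F)
X(Q) = 4*Q² (X(Q) = (0 + 2*Q)² = (2*Q)² = 4*Q²)
X(-2)*(-114 + R(0, -2 - 5)) = (4*(-2)²)*(-114 - 4*0) = (4*4)*(-114 + 0) = 16*(-114) = -1824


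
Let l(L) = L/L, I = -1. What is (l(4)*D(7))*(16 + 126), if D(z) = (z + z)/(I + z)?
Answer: 994/3 ≈ 331.33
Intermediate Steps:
l(L) = 1
D(z) = 2*z/(-1 + z) (D(z) = (z + z)/(-1 + z) = (2*z)/(-1 + z) = 2*z/(-1 + z))
(l(4)*D(7))*(16 + 126) = (1*(2*7/(-1 + 7)))*(16 + 126) = (1*(2*7/6))*142 = (1*(2*7*(⅙)))*142 = (1*(7/3))*142 = (7/3)*142 = 994/3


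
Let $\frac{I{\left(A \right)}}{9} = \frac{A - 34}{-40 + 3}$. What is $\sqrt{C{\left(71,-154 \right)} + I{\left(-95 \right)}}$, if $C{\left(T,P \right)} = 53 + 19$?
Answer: $\frac{15 \sqrt{629}}{37} \approx 10.168$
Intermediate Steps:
$I{\left(A \right)} = \frac{306}{37} - \frac{9 A}{37}$ ($I{\left(A \right)} = 9 \frac{A - 34}{-40 + 3} = 9 \frac{-34 + A}{-37} = 9 \left(-34 + A\right) \left(- \frac{1}{37}\right) = 9 \left(\frac{34}{37} - \frac{A}{37}\right) = \frac{306}{37} - \frac{9 A}{37}$)
$C{\left(T,P \right)} = 72$
$\sqrt{C{\left(71,-154 \right)} + I{\left(-95 \right)}} = \sqrt{72 + \left(\frac{306}{37} - - \frac{855}{37}\right)} = \sqrt{72 + \left(\frac{306}{37} + \frac{855}{37}\right)} = \sqrt{72 + \frac{1161}{37}} = \sqrt{\frac{3825}{37}} = \frac{15 \sqrt{629}}{37}$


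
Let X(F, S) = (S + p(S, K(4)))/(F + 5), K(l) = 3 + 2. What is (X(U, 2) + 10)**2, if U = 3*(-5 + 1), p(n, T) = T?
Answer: 81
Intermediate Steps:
K(l) = 5
U = -12 (U = 3*(-4) = -12)
X(F, S) = (5 + S)/(5 + F) (X(F, S) = (S + 5)/(F + 5) = (5 + S)/(5 + F))
(X(U, 2) + 10)**2 = ((5 + 2)/(5 - 12) + 10)**2 = (7/(-7) + 10)**2 = (-1/7*7 + 10)**2 = (-1 + 10)**2 = 9**2 = 81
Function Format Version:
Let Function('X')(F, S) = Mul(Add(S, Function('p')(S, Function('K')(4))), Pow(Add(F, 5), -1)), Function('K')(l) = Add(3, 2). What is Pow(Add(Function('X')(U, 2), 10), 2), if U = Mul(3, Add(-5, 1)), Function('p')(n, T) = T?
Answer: 81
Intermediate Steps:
Function('K')(l) = 5
U = -12 (U = Mul(3, -4) = -12)
Function('X')(F, S) = Mul(Pow(Add(5, F), -1), Add(5, S)) (Function('X')(F, S) = Mul(Add(S, 5), Pow(Add(F, 5), -1)) = Mul(Add(5, S), Pow(Add(5, F), -1)) = Mul(Pow(Add(5, F), -1), Add(5, S)))
Pow(Add(Function('X')(U, 2), 10), 2) = Pow(Add(Mul(Pow(Add(5, -12), -1), Add(5, 2)), 10), 2) = Pow(Add(Mul(Pow(-7, -1), 7), 10), 2) = Pow(Add(Mul(Rational(-1, 7), 7), 10), 2) = Pow(Add(-1, 10), 2) = Pow(9, 2) = 81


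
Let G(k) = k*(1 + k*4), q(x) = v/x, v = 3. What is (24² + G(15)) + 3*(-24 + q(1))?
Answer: 1428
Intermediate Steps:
q(x) = 3/x
G(k) = k*(1 + 4*k)
(24² + G(15)) + 3*(-24 + q(1)) = (24² + 15*(1 + 4*15)) + 3*(-24 + 3/1) = (576 + 15*(1 + 60)) + 3*(-24 + 3*1) = (576 + 15*61) + 3*(-24 + 3) = (576 + 915) + 3*(-21) = 1491 - 63 = 1428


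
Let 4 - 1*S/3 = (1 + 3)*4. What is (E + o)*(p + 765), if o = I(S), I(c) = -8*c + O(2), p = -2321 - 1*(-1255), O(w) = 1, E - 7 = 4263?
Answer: -1372259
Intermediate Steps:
E = 4270 (E = 7 + 4263 = 4270)
p = -1066 (p = -2321 + 1255 = -1066)
S = -36 (S = 12 - 3*(1 + 3)*4 = 12 - 12*4 = 12 - 3*16 = 12 - 48 = -36)
I(c) = 1 - 8*c (I(c) = -8*c + 1 = 1 - 8*c)
o = 289 (o = 1 - 8*(-36) = 1 + 288 = 289)
(E + o)*(p + 765) = (4270 + 289)*(-1066 + 765) = 4559*(-301) = -1372259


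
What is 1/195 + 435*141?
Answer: 11960326/195 ≈ 61335.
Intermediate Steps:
1/195 + 435*141 = 1/195 + 61335 = 11960326/195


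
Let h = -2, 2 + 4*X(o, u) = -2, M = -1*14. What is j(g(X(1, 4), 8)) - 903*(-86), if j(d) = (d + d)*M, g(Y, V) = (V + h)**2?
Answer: 76650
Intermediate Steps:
M = -14
X(o, u) = -1 (X(o, u) = -1/2 + (1/4)*(-2) = -1/2 - 1/2 = -1)
g(Y, V) = (-2 + V)**2 (g(Y, V) = (V - 2)**2 = (-2 + V)**2)
j(d) = -28*d (j(d) = (d + d)*(-14) = (2*d)*(-14) = -28*d)
j(g(X(1, 4), 8)) - 903*(-86) = -28*(-2 + 8)**2 - 903*(-86) = -28*6**2 - 1*(-77658) = -28*36 + 77658 = -1008 + 77658 = 76650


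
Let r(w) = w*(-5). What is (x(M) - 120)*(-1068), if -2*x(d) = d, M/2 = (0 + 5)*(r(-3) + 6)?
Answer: 240300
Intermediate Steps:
r(w) = -5*w
M = 210 (M = 2*((0 + 5)*(-5*(-3) + 6)) = 2*(5*(15 + 6)) = 2*(5*21) = 2*105 = 210)
x(d) = -d/2
(x(M) - 120)*(-1068) = (-½*210 - 120)*(-1068) = (-105 - 120)*(-1068) = -225*(-1068) = 240300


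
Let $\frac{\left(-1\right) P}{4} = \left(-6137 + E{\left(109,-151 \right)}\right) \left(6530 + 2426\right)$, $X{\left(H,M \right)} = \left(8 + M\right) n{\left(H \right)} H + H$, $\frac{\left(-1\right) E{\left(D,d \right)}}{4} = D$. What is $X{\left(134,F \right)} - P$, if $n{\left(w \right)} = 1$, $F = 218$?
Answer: $-235440734$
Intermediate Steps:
$E{\left(D,d \right)} = - 4 D$
$X{\left(H,M \right)} = H + H \left(8 + M\right)$ ($X{\left(H,M \right)} = \left(8 + M\right) 1 H + H = \left(8 + M\right) H + H = H \left(8 + M\right) + H = H + H \left(8 + M\right)$)
$P = 235471152$ ($P = - 4 \left(-6137 - 436\right) \left(6530 + 2426\right) = - 4 \left(-6137 - 436\right) 8956 = - 4 \left(\left(-6573\right) 8956\right) = \left(-4\right) \left(-58867788\right) = 235471152$)
$X{\left(134,F \right)} - P = 134 \left(9 + 218\right) - 235471152 = 134 \cdot 227 - 235471152 = 30418 - 235471152 = -235440734$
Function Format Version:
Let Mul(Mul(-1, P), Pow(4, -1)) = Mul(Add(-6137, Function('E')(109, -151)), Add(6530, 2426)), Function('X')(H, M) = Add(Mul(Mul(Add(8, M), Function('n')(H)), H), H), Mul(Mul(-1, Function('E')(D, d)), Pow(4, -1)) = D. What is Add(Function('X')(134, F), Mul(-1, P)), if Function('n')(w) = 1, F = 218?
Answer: -235440734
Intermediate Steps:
Function('E')(D, d) = Mul(-4, D)
Function('X')(H, M) = Add(H, Mul(H, Add(8, M))) (Function('X')(H, M) = Add(Mul(Mul(Add(8, M), 1), H), H) = Add(Mul(Add(8, M), H), H) = Add(Mul(H, Add(8, M)), H) = Add(H, Mul(H, Add(8, M))))
P = 235471152 (P = Mul(-4, Mul(Add(-6137, Mul(-4, 109)), Add(6530, 2426))) = Mul(-4, Mul(Add(-6137, -436), 8956)) = Mul(-4, Mul(-6573, 8956)) = Mul(-4, -58867788) = 235471152)
Add(Function('X')(134, F), Mul(-1, P)) = Add(Mul(134, Add(9, 218)), Mul(-1, 235471152)) = Add(Mul(134, 227), -235471152) = Add(30418, -235471152) = -235440734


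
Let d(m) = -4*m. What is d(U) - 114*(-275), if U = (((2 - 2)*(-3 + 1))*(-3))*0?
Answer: 31350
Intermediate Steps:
U = 0 (U = ((0*(-2))*(-3))*0 = (0*(-3))*0 = 0*0 = 0)
d(U) - 114*(-275) = -4*0 - 114*(-275) = 0 + 31350 = 31350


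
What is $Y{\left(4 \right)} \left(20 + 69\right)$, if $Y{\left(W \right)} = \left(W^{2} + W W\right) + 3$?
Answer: $3115$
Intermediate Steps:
$Y{\left(W \right)} = 3 + 2 W^{2}$ ($Y{\left(W \right)} = \left(W^{2} + W^{2}\right) + 3 = 2 W^{2} + 3 = 3 + 2 W^{2}$)
$Y{\left(4 \right)} \left(20 + 69\right) = \left(3 + 2 \cdot 4^{2}\right) \left(20 + 69\right) = \left(3 + 2 \cdot 16\right) 89 = \left(3 + 32\right) 89 = 35 \cdot 89 = 3115$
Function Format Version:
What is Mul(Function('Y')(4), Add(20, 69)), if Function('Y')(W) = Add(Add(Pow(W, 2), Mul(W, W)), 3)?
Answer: 3115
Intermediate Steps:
Function('Y')(W) = Add(3, Mul(2, Pow(W, 2))) (Function('Y')(W) = Add(Add(Pow(W, 2), Pow(W, 2)), 3) = Add(Mul(2, Pow(W, 2)), 3) = Add(3, Mul(2, Pow(W, 2))))
Mul(Function('Y')(4), Add(20, 69)) = Mul(Add(3, Mul(2, Pow(4, 2))), Add(20, 69)) = Mul(Add(3, Mul(2, 16)), 89) = Mul(Add(3, 32), 89) = Mul(35, 89) = 3115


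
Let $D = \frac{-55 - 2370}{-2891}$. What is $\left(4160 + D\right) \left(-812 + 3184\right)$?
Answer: $\frac{28532752420}{2891} \approx 9.8695 \cdot 10^{6}$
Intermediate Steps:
$D = \frac{2425}{2891}$ ($D = \left(-55 - 2370\right) \left(- \frac{1}{2891}\right) = \left(-2425\right) \left(- \frac{1}{2891}\right) = \frac{2425}{2891} \approx 0.83881$)
$\left(4160 + D\right) \left(-812 + 3184\right) = \left(4160 + \frac{2425}{2891}\right) \left(-812 + 3184\right) = \frac{12028985}{2891} \cdot 2372 = \frac{28532752420}{2891}$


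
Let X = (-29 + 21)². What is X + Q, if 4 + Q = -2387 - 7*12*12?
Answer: -3335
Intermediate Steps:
X = 64 (X = (-8)² = 64)
Q = -3399 (Q = -4 + (-2387 - 7*12*12) = -4 + (-2387 - 84*12) = -4 + (-2387 - 1008) = -4 - 3395 = -3399)
X + Q = 64 - 3399 = -3335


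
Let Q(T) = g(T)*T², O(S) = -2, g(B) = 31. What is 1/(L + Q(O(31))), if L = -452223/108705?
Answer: 36235/4342399 ≈ 0.0083445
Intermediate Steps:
Q(T) = 31*T²
L = -150741/36235 (L = -452223*1/108705 = -150741/36235 ≈ -4.1601)
1/(L + Q(O(31))) = 1/(-150741/36235 + 31*(-2)²) = 1/(-150741/36235 + 31*4) = 1/(-150741/36235 + 124) = 1/(4342399/36235) = 36235/4342399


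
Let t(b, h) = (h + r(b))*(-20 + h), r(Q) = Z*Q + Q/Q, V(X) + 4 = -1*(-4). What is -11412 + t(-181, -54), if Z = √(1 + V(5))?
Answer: 5904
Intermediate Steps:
V(X) = 0 (V(X) = -4 - 1*(-4) = -4 + 4 = 0)
Z = 1 (Z = √(1 + 0) = √1 = 1)
r(Q) = 1 + Q (r(Q) = 1*Q + Q/Q = Q + 1 = 1 + Q)
t(b, h) = (-20 + h)*(1 + b + h) (t(b, h) = (h + (1 + b))*(-20 + h) = (1 + b + h)*(-20 + h) = (-20 + h)*(1 + b + h))
-11412 + t(-181, -54) = -11412 + (-20 + (-54)² - 20*(-181) - 19*(-54) - 181*(-54)) = -11412 + (-20 + 2916 + 3620 + 1026 + 9774) = -11412 + 17316 = 5904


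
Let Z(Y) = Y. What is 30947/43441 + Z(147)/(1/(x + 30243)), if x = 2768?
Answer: 210802566044/43441 ≈ 4.8526e+6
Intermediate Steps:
30947/43441 + Z(147)/(1/(x + 30243)) = 30947/43441 + 147/(1/(2768 + 30243)) = 30947*(1/43441) + 147/(1/33011) = 30947/43441 + 147/(1/33011) = 30947/43441 + 147*33011 = 30947/43441 + 4852617 = 210802566044/43441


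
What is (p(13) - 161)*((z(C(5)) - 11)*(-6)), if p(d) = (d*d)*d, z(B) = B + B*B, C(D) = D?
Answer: -232104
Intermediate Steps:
z(B) = B + B**2
p(d) = d**3 (p(d) = d**2*d = d**3)
(p(13) - 161)*((z(C(5)) - 11)*(-6)) = (13**3 - 161)*((5*(1 + 5) - 11)*(-6)) = (2197 - 161)*((5*6 - 11)*(-6)) = 2036*((30 - 11)*(-6)) = 2036*(19*(-6)) = 2036*(-114) = -232104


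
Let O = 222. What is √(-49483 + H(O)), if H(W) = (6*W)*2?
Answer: I*√46819 ≈ 216.38*I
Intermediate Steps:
H(W) = 12*W
√(-49483 + H(O)) = √(-49483 + 12*222) = √(-49483 + 2664) = √(-46819) = I*√46819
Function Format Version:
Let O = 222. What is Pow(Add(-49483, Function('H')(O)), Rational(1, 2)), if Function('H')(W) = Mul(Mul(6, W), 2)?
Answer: Mul(I, Pow(46819, Rational(1, 2))) ≈ Mul(216.38, I)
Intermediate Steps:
Function('H')(W) = Mul(12, W)
Pow(Add(-49483, Function('H')(O)), Rational(1, 2)) = Pow(Add(-49483, Mul(12, 222)), Rational(1, 2)) = Pow(Add(-49483, 2664), Rational(1, 2)) = Pow(-46819, Rational(1, 2)) = Mul(I, Pow(46819, Rational(1, 2)))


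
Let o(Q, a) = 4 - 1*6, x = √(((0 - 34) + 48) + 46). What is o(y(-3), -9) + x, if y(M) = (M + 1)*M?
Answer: -2 + 2*√15 ≈ 5.7460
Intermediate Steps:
x = 2*√15 (x = √((-34 + 48) + 46) = √(14 + 46) = √60 = 2*√15 ≈ 7.7460)
y(M) = M*(1 + M) (y(M) = (1 + M)*M = M*(1 + M))
o(Q, a) = -2 (o(Q, a) = 4 - 6 = -2)
o(y(-3), -9) + x = -2 + 2*√15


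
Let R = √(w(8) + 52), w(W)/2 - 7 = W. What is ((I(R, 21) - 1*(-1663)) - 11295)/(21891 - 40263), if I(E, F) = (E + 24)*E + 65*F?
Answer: 8185/18372 - 2*√82/1531 ≈ 0.43369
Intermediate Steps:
w(W) = 14 + 2*W
R = √82 (R = √((14 + 2*8) + 52) = √((14 + 16) + 52) = √(30 + 52) = √82 ≈ 9.0554)
I(E, F) = 65*F + E*(24 + E) (I(E, F) = (24 + E)*E + 65*F = E*(24 + E) + 65*F = 65*F + E*(24 + E))
((I(R, 21) - 1*(-1663)) - 11295)/(21891 - 40263) = ((((√82)² + 24*√82 + 65*21) - 1*(-1663)) - 11295)/(21891 - 40263) = (((82 + 24*√82 + 1365) + 1663) - 11295)/(-18372) = (((1447 + 24*√82) + 1663) - 11295)*(-1/18372) = ((3110 + 24*√82) - 11295)*(-1/18372) = (-8185 + 24*√82)*(-1/18372) = 8185/18372 - 2*√82/1531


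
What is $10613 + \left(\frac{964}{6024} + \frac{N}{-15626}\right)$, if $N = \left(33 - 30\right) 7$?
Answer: $\frac{62439218417}{5883189} \approx 10613.0$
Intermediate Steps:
$N = 21$ ($N = 3 \cdot 7 = 21$)
$10613 + \left(\frac{964}{6024} + \frac{N}{-15626}\right) = 10613 + \left(\frac{964}{6024} + \frac{21}{-15626}\right) = 10613 + \left(964 \cdot \frac{1}{6024} + 21 \left(- \frac{1}{15626}\right)\right) = 10613 + \left(\frac{241}{1506} - \frac{21}{15626}\right) = 10613 + \frac{933560}{5883189} = \frac{62439218417}{5883189}$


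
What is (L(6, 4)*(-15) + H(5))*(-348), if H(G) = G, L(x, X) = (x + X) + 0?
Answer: 50460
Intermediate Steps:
L(x, X) = X + x (L(x, X) = (X + x) + 0 = X + x)
(L(6, 4)*(-15) + H(5))*(-348) = ((4 + 6)*(-15) + 5)*(-348) = (10*(-15) + 5)*(-348) = (-150 + 5)*(-348) = -145*(-348) = 50460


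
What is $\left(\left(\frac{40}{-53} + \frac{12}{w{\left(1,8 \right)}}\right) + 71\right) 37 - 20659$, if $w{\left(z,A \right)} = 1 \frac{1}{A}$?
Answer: $- \frac{768920}{53} \approx -14508.0$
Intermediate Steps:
$w{\left(z,A \right)} = \frac{1}{A}$
$\left(\left(\frac{40}{-53} + \frac{12}{w{\left(1,8 \right)}}\right) + 71\right) 37 - 20659 = \left(\left(\frac{40}{-53} + \frac{12}{\frac{1}{8}}\right) + 71\right) 37 - 20659 = \left(\left(40 \left(- \frac{1}{53}\right) + 12 \frac{1}{\frac{1}{8}}\right) + 71\right) 37 - 20659 = \left(\left(- \frac{40}{53} + 12 \cdot 8\right) + 71\right) 37 - 20659 = \left(\left(- \frac{40}{53} + 96\right) + 71\right) 37 - 20659 = \left(\frac{5048}{53} + 71\right) 37 - 20659 = \frac{8811}{53} \cdot 37 - 20659 = \frac{326007}{53} - 20659 = - \frac{768920}{53}$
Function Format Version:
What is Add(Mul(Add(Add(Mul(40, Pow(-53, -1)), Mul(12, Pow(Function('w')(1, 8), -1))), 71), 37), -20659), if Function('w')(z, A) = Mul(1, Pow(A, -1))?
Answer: Rational(-768920, 53) ≈ -14508.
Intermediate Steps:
Function('w')(z, A) = Pow(A, -1)
Add(Mul(Add(Add(Mul(40, Pow(-53, -1)), Mul(12, Pow(Function('w')(1, 8), -1))), 71), 37), -20659) = Add(Mul(Add(Add(Mul(40, Pow(-53, -1)), Mul(12, Pow(Pow(8, -1), -1))), 71), 37), -20659) = Add(Mul(Add(Add(Mul(40, Rational(-1, 53)), Mul(12, Pow(Rational(1, 8), -1))), 71), 37), -20659) = Add(Mul(Add(Add(Rational(-40, 53), Mul(12, 8)), 71), 37), -20659) = Add(Mul(Add(Add(Rational(-40, 53), 96), 71), 37), -20659) = Add(Mul(Add(Rational(5048, 53), 71), 37), -20659) = Add(Mul(Rational(8811, 53), 37), -20659) = Add(Rational(326007, 53), -20659) = Rational(-768920, 53)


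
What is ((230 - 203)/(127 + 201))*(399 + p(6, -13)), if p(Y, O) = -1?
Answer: 5373/164 ≈ 32.762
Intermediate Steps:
((230 - 203)/(127 + 201))*(399 + p(6, -13)) = ((230 - 203)/(127 + 201))*(399 - 1) = (27/328)*398 = 5373/164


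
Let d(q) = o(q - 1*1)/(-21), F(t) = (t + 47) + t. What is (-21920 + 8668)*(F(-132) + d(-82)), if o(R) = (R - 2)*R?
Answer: 153882224/21 ≈ 7.3277e+6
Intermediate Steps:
F(t) = 47 + 2*t (F(t) = (47 + t) + t = 47 + 2*t)
o(R) = R*(-2 + R) (o(R) = (-2 + R)*R = R*(-2 + R))
d(q) = -(-1 + q)*(-3 + q)/21 (d(q) = ((q - 1*1)*(-2 + (q - 1*1)))/(-21) = ((q - 1)*(-2 + (q - 1)))*(-1/21) = ((-1 + q)*(-2 + (-1 + q)))*(-1/21) = ((-1 + q)*(-3 + q))*(-1/21) = -(-1 + q)*(-3 + q)/21)
(-21920 + 8668)*(F(-132) + d(-82)) = (-21920 + 8668)*((47 + 2*(-132)) - (-1 - 82)*(-3 - 82)/21) = -13252*((47 - 264) - 1/21*(-83)*(-85)) = -13252*(-217 - 7055/21) = -13252*(-11612/21) = 153882224/21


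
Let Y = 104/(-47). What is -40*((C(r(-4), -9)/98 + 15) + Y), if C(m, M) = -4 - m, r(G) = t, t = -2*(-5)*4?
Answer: -1136600/2303 ≈ -493.53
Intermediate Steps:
Y = -104/47 (Y = 104*(-1/47) = -104/47 ≈ -2.2128)
t = 40 (t = 10*4 = 40)
r(G) = 40
-40*((C(r(-4), -9)/98 + 15) + Y) = -40*(((-4 - 1*40)/98 + 15) - 104/47) = -40*(((-4 - 40)*(1/98) + 15) - 104/47) = -40*((-44*1/98 + 15) - 104/47) = -40*((-22/49 + 15) - 104/47) = -40*(713/49 - 104/47) = -40*28415/2303 = -1136600/2303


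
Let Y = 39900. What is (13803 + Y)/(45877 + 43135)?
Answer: 3159/5236 ≈ 0.60332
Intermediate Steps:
(13803 + Y)/(45877 + 43135) = (13803 + 39900)/(45877 + 43135) = 53703/89012 = 53703*(1/89012) = 3159/5236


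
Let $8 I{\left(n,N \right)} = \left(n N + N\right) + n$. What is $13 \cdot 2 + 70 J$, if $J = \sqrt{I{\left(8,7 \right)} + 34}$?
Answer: $26 + \frac{245 \sqrt{14}}{2} \approx 484.35$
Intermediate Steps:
$I{\left(n,N \right)} = \frac{N}{8} + \frac{n}{8} + \frac{N n}{8}$ ($I{\left(n,N \right)} = \frac{\left(n N + N\right) + n}{8} = \frac{\left(N n + N\right) + n}{8} = \frac{\left(N + N n\right) + n}{8} = \frac{N + n + N n}{8} = \frac{N}{8} + \frac{n}{8} + \frac{N n}{8}$)
$J = \frac{7 \sqrt{14}}{4}$ ($J = \sqrt{\left(\frac{1}{8} \cdot 7 + \frac{1}{8} \cdot 8 + \frac{1}{8} \cdot 7 \cdot 8\right) + 34} = \sqrt{\left(\frac{7}{8} + 1 + 7\right) + 34} = \sqrt{\frac{71}{8} + 34} = \sqrt{\frac{343}{8}} = \frac{7 \sqrt{14}}{4} \approx 6.5479$)
$13 \cdot 2 + 70 J = 13 \cdot 2 + 70 \frac{7 \sqrt{14}}{4} = 26 + \frac{245 \sqrt{14}}{2}$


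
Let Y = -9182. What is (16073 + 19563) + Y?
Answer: 26454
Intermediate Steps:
(16073 + 19563) + Y = (16073 + 19563) - 9182 = 35636 - 9182 = 26454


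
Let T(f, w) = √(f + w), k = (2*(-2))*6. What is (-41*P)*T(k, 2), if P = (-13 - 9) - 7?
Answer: 1189*I*√22 ≈ 5576.9*I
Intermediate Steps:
k = -24 (k = -4*6 = -24)
P = -29 (P = -22 - 7 = -29)
(-41*P)*T(k, 2) = (-41*(-29))*√(-24 + 2) = 1189*√(-22) = 1189*(I*√22) = 1189*I*√22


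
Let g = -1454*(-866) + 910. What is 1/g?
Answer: 1/1260074 ≈ 7.9360e-7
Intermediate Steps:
g = 1260074 (g = 1259164 + 910 = 1260074)
1/g = 1/1260074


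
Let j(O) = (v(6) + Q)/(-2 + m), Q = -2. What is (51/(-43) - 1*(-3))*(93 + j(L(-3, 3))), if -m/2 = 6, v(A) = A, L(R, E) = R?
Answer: 50622/301 ≈ 168.18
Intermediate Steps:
m = -12 (m = -2*6 = -12)
j(O) = -2/7 (j(O) = (6 - 2)/(-2 - 12) = 4/(-14) = 4*(-1/14) = -2/7)
(51/(-43) - 1*(-3))*(93 + j(L(-3, 3))) = (51/(-43) - 1*(-3))*(93 - 2/7) = (51*(-1/43) + 3)*(649/7) = (-51/43 + 3)*(649/7) = (78/43)*(649/7) = 50622/301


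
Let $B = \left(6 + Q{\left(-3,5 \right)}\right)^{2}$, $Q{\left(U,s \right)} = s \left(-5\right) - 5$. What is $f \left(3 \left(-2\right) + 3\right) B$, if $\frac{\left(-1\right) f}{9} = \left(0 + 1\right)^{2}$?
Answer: $15552$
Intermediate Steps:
$Q{\left(U,s \right)} = -5 - 5 s$ ($Q{\left(U,s \right)} = - 5 s - 5 = -5 - 5 s$)
$f = -9$ ($f = - 9 \left(0 + 1\right)^{2} = - 9 \cdot 1^{2} = \left(-9\right) 1 = -9$)
$B = 576$ ($B = \left(6 - 30\right)^{2} = \left(-24\right)^{2} = 576$)
$f \left(3 \left(-2\right) + 3\right) B = - 9 \left(3 \left(-2\right) + 3\right) 576 = - 9 \left(-6 + 3\right) 576 = \left(-9\right) \left(-3\right) 576 = 27 \cdot 576 = 15552$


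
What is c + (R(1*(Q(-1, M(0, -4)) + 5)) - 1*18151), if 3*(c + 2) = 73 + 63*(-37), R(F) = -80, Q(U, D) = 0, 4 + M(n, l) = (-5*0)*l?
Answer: -56957/3 ≈ -18986.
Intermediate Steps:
M(n, l) = -4 (M(n, l) = -4 + (-5*0)*l = -4 + 0*l = -4 + 0 = -4)
c = -2264/3 (c = -2 + (73 + 63*(-37))/3 = -2 + (73 - 2331)/3 = -2 + (1/3)*(-2258) = -2 - 2258/3 = -2264/3 ≈ -754.67)
c + (R(1*(Q(-1, M(0, -4)) + 5)) - 1*18151) = -2264/3 + (-80 - 1*18151) = -2264/3 + (-80 - 18151) = -2264/3 - 18231 = -56957/3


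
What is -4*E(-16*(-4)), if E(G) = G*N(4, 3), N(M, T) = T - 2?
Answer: -256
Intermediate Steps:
N(M, T) = -2 + T
E(G) = G (E(G) = G*(-2 + 3) = G*1 = G)
-4*E(-16*(-4)) = -(-64)*(-4) = -4*64 = -256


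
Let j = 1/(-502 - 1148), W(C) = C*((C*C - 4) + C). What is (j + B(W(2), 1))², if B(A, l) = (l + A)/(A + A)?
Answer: 16982641/43560000 ≈ 0.38987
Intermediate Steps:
W(C) = C*(-4 + C + C²) (W(C) = C*((C² - 4) + C) = C*((-4 + C²) + C) = C*(-4 + C + C²))
B(A, l) = (A + l)/(2*A) (B(A, l) = (A + l)/((2*A)) = (A + l)*(1/(2*A)) = (A + l)/(2*A))
j = -1/1650 (j = 1/(-1650) = -1/1650 ≈ -0.00060606)
(j + B(W(2), 1))² = (-1/1650 + (2*(-4 + 2 + 2²) + 1)/(2*((2*(-4 + 2 + 2²)))))² = (-1/1650 + (2*(-4 + 2 + 4) + 1)/(2*((2*(-4 + 2 + 4)))))² = (-1/1650 + (2*2 + 1)/(2*((2*2))))² = (-1/1650 + (½)*(4 + 1)/4)² = (-1/1650 + (½)*(¼)*5)² = (-1/1650 + 5/8)² = (4121/6600)² = 16982641/43560000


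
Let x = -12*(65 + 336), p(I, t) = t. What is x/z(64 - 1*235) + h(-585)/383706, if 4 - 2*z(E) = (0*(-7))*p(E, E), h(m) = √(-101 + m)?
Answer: -2406 + 7*I*√14/383706 ≈ -2406.0 + 6.826e-5*I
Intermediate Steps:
x = -4812 (x = -12*401 = -4812)
z(E) = 2 (z(E) = 2 - 0*(-7)*E/2 = 2 - 0*E = 2 - ½*0 = 2 + 0 = 2)
x/z(64 - 1*235) + h(-585)/383706 = -4812/2 + √(-101 - 585)/383706 = -4812*½ + √(-686)*(1/383706) = -2406 + (7*I*√14)*(1/383706) = -2406 + 7*I*√14/383706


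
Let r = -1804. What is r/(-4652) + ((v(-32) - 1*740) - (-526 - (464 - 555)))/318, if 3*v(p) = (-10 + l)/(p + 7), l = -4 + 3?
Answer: -7917241/13868775 ≈ -0.57087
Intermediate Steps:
l = -1
v(p) = -11/(3*(7 + p)) (v(p) = ((-10 - 1)/(p + 7))/3 = (-11/(7 + p))/3 = -11/(3*(7 + p)))
r/(-4652) + ((v(-32) - 1*740) - (-526 - (464 - 555)))/318 = -1804/(-4652) + ((-11/(21 + 3*(-32)) - 1*740) - (-526 - (464 - 555)))/318 = -1804*(-1/4652) + ((-11/(21 - 96) - 740) - (-526 - 1*(-91)))*(1/318) = 451/1163 + ((-11/(-75) - 740) - (-526 + 91))*(1/318) = 451/1163 + ((-11*(-1/75) - 740) - 1*(-435))*(1/318) = 451/1163 + ((11/75 - 740) + 435)*(1/318) = 451/1163 + (-55489/75 + 435)*(1/318) = 451/1163 - 22864/75*1/318 = 451/1163 - 11432/11925 = -7917241/13868775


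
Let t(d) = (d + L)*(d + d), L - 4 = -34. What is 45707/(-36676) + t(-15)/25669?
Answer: -1123740383/941436244 ≈ -1.1936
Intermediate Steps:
L = -30 (L = 4 - 34 = -30)
t(d) = 2*d*(-30 + d) (t(d) = (d - 30)*(d + d) = (-30 + d)*(2*d) = 2*d*(-30 + d))
45707/(-36676) + t(-15)/25669 = 45707/(-36676) + (2*(-15)*(-30 - 15))/25669 = 45707*(-1/36676) + (2*(-15)*(-45))*(1/25669) = -45707/36676 + 1350*(1/25669) = -45707/36676 + 1350/25669 = -1123740383/941436244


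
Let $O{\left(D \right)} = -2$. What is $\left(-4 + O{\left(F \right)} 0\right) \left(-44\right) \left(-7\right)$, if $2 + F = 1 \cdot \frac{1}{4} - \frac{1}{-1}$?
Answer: $-1232$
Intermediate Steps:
$F = - \frac{3}{4}$ ($F = -2 + \left(1 \cdot \frac{1}{4} - \frac{1}{-1}\right) = -2 + \left(1 \cdot \frac{1}{4} - -1\right) = -2 + \left(\frac{1}{4} + 1\right) = -2 + \frac{5}{4} = - \frac{3}{4} \approx -0.75$)
$\left(-4 + O{\left(F \right)} 0\right) \left(-44\right) \left(-7\right) = \left(-4 - 0\right) \left(-44\right) \left(-7\right) = \left(-4 + 0\right) \left(-44\right) \left(-7\right) = \left(-4\right) \left(-44\right) \left(-7\right) = 176 \left(-7\right) = -1232$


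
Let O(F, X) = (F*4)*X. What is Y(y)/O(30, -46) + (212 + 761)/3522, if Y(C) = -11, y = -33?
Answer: 300539/1080080 ≈ 0.27826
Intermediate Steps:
O(F, X) = 4*F*X (O(F, X) = (4*F)*X = 4*F*X)
Y(y)/O(30, -46) + (212 + 761)/3522 = -11/(4*30*(-46)) + (212 + 761)/3522 = -11/(-5520) + 973*(1/3522) = -11*(-1/5520) + 973/3522 = 11/5520 + 973/3522 = 300539/1080080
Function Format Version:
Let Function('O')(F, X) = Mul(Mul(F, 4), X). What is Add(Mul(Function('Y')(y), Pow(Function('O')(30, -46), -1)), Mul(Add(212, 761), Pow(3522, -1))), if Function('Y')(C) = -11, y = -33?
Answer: Rational(300539, 1080080) ≈ 0.27826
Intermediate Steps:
Function('O')(F, X) = Mul(4, F, X) (Function('O')(F, X) = Mul(Mul(4, F), X) = Mul(4, F, X))
Add(Mul(Function('Y')(y), Pow(Function('O')(30, -46), -1)), Mul(Add(212, 761), Pow(3522, -1))) = Add(Mul(-11, Pow(Mul(4, 30, -46), -1)), Mul(Add(212, 761), Pow(3522, -1))) = Add(Mul(-11, Pow(-5520, -1)), Mul(973, Rational(1, 3522))) = Add(Mul(-11, Rational(-1, 5520)), Rational(973, 3522)) = Add(Rational(11, 5520), Rational(973, 3522)) = Rational(300539, 1080080)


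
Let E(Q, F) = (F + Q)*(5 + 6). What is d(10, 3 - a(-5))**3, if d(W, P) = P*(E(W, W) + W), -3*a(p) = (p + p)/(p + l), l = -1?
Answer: 398688256000/729 ≈ 5.4690e+8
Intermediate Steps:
E(Q, F) = 11*F + 11*Q (E(Q, F) = (F + Q)*11 = 11*F + 11*Q)
a(p) = -2*p/(3*(-1 + p)) (a(p) = -(p + p)/(3*(p - 1)) = -2*p/(3*(-1 + p)))
d(W, P) = 23*P*W (d(W, P) = P*((11*W + 11*W) + W) = P*(22*W + W) = P*(23*W) = 23*P*W)
d(10, 3 - a(-5))**3 = (23*(3 - (-2)*(-5)/(-3 + 3*(-5)))*10)**3 = (23*(3 - (-2)*(-5)/(-3 - 15))*10)**3 = (23*(3 - (-2)*(-5)/(-18))*10)**3 = (23*(3 - (-2)*(-5)*(-1)/18)*10)**3 = (23*(3 - 1*(-5/9))*10)**3 = (23*(3 + 5/9)*10)**3 = (23*(32/9)*10)**3 = (7360/9)**3 = 398688256000/729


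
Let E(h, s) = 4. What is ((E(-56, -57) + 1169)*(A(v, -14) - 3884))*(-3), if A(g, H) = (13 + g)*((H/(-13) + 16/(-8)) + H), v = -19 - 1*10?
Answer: 166758372/13 ≈ 1.2828e+7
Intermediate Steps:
v = -29 (v = -19 - 10 = -29)
A(g, H) = (-2 + 12*H/13)*(13 + g) (A(g, H) = (13 + g)*((H*(-1/13) + 16*(-⅛)) + H) = (13 + g)*((-H/13 - 2) + H) = (13 + g)*((-2 - H/13) + H) = (13 + g)*(-2 + 12*H/13) = (-2 + 12*H/13)*(13 + g))
((E(-56, -57) + 1169)*(A(v, -14) - 3884))*(-3) = ((4 + 1169)*((-26 - 2*(-29) + 12*(-14) + (12/13)*(-14)*(-29)) - 3884))*(-3) = (1173*((-26 + 58 - 168 + 4872/13) - 3884))*(-3) = (1173*(3104/13 - 3884))*(-3) = (1173*(-47388/13))*(-3) = -55586124/13*(-3) = 166758372/13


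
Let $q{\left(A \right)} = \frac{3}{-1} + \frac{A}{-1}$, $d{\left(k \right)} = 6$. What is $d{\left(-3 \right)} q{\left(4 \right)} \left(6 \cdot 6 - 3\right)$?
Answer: $-1386$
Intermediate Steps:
$q{\left(A \right)} = -3 - A$ ($q{\left(A \right)} = 3 \left(-1\right) + A \left(-1\right) = -3 - A$)
$d{\left(-3 \right)} q{\left(4 \right)} \left(6 \cdot 6 - 3\right) = 6 \left(-3 - 4\right) \left(6 \cdot 6 - 3\right) = 6 \left(-3 - 4\right) \left(36 - 3\right) = 6 \left(-7\right) 33 = \left(-42\right) 33 = -1386$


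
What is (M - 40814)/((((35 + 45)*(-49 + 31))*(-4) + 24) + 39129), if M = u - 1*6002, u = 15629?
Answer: -31187/44913 ≈ -0.69439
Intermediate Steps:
M = 9627 (M = 15629 - 1*6002 = 15629 - 6002 = 9627)
(M - 40814)/((((35 + 45)*(-49 + 31))*(-4) + 24) + 39129) = (9627 - 40814)/((((35 + 45)*(-49 + 31))*(-4) + 24) + 39129) = -31187/(((80*(-18))*(-4) + 24) + 39129) = -31187/((-1440*(-4) + 24) + 39129) = -31187/((5760 + 24) + 39129) = -31187/(5784 + 39129) = -31187/44913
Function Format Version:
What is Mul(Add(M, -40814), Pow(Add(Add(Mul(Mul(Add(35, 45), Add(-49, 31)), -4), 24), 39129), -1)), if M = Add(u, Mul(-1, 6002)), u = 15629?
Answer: Rational(-31187, 44913) ≈ -0.69439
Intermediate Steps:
M = 9627 (M = Add(15629, Mul(-1, 6002)) = Add(15629, -6002) = 9627)
Mul(Add(M, -40814), Pow(Add(Add(Mul(Mul(Add(35, 45), Add(-49, 31)), -4), 24), 39129), -1)) = Mul(Add(9627, -40814), Pow(Add(Add(Mul(Mul(Add(35, 45), Add(-49, 31)), -4), 24), 39129), -1)) = Mul(-31187, Pow(Add(Add(Mul(Mul(80, -18), -4), 24), 39129), -1)) = Mul(-31187, Pow(Add(Add(Mul(-1440, -4), 24), 39129), -1)) = Mul(-31187, Pow(Add(Add(5760, 24), 39129), -1)) = Mul(-31187, Pow(Add(5784, 39129), -1)) = Mul(-31187, Pow(44913, -1)) = Mul(-31187, Rational(1, 44913)) = Rational(-31187, 44913)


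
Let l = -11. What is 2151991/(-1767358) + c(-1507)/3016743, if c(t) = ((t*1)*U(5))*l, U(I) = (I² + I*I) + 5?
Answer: -4880641639183/5331664874994 ≈ -0.91541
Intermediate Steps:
U(I) = 5 + 2*I² (U(I) = (I² + I²) + 5 = 2*I² + 5 = 5 + 2*I²)
c(t) = -605*t (c(t) = ((t*1)*(5 + 2*5²))*(-11) = (t*(5 + 2*25))*(-11) = (t*(5 + 50))*(-11) = (t*55)*(-11) = (55*t)*(-11) = -605*t)
2151991/(-1767358) + c(-1507)/3016743 = 2151991/(-1767358) - 605*(-1507)/3016743 = 2151991*(-1/1767358) + 911735*(1/3016743) = -2151991/1767358 + 911735/3016743 = -4880641639183/5331664874994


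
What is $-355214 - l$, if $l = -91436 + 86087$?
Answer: $-349865$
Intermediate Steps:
$l = -5349$
$-355214 - l = -355214 - -5349 = -355214 + 5349 = -349865$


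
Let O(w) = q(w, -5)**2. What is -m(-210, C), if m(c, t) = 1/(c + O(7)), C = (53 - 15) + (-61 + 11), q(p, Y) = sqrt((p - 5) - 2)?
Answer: 1/210 ≈ 0.0047619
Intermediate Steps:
q(p, Y) = sqrt(-7 + p) (q(p, Y) = sqrt((-5 + p) - 2) = sqrt(-7 + p))
O(w) = -7 + w (O(w) = (sqrt(-7 + w))**2 = -7 + w)
C = -12 (C = 38 - 50 = -12)
m(c, t) = 1/c (m(c, t) = 1/(c + (-7 + 7)) = 1/(c + 0) = 1/c)
-m(-210, C) = -1/(-210) = -1*(-1/210) = 1/210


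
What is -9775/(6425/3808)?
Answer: -1488928/257 ≈ -5793.5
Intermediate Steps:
-9775/(6425/3808) = -9775/(6425*(1/3808)) = -9775/6425/3808 = -9775*3808/6425 = -1488928/257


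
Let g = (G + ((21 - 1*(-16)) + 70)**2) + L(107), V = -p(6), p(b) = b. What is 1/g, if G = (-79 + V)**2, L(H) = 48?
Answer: 1/18722 ≈ 5.3413e-5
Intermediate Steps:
V = -6 (V = -1*6 = -6)
G = 7225 (G = (-79 - 6)**2 = (-85)**2 = 7225)
g = 18722 (g = (7225 + ((21 - 1*(-16)) + 70)**2) + 48 = (7225 + ((21 + 16) + 70)**2) + 48 = (7225 + (37 + 70)**2) + 48 = (7225 + 107**2) + 48 = (7225 + 11449) + 48 = 18674 + 48 = 18722)
1/g = 1/18722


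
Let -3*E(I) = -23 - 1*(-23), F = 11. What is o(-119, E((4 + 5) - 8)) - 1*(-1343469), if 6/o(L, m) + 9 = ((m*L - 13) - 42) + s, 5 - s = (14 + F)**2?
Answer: 153155465/114 ≈ 1.3435e+6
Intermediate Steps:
s = -620 (s = 5 - (14 + 11)**2 = 5 - 1*25**2 = 5 - 1*625 = 5 - 625 = -620)
E(I) = 0 (E(I) = -(-23 - 1*(-23))/3 = -(-23 + 23)/3 = -1/3*0 = 0)
o(L, m) = 6/(-684 + L*m) (o(L, m) = 6/(-9 + (((m*L - 13) - 42) - 620)) = 6/(-9 + (((L*m - 13) - 42) - 620)) = 6/(-9 + (((-13 + L*m) - 42) - 620)) = 6/(-9 + ((-55 + L*m) - 620)) = 6/(-9 + (-675 + L*m)) = 6/(-684 + L*m))
o(-119, E((4 + 5) - 8)) - 1*(-1343469) = 6/(-684 - 119*0) - 1*(-1343469) = 6/(-684 + 0) + 1343469 = 6/(-684) + 1343469 = 6*(-1/684) + 1343469 = -1/114 + 1343469 = 153155465/114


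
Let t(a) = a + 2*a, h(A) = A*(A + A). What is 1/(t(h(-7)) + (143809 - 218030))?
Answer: -1/73927 ≈ -1.3527e-5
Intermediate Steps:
h(A) = 2*A**2 (h(A) = A*(2*A) = 2*A**2)
t(a) = 3*a
1/(t(h(-7)) + (143809 - 218030)) = 1/(3*(2*(-7)**2) + (143809 - 218030)) = 1/(3*(2*49) - 74221) = 1/(3*98 - 74221) = 1/(294 - 74221) = 1/(-73927) = -1/73927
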